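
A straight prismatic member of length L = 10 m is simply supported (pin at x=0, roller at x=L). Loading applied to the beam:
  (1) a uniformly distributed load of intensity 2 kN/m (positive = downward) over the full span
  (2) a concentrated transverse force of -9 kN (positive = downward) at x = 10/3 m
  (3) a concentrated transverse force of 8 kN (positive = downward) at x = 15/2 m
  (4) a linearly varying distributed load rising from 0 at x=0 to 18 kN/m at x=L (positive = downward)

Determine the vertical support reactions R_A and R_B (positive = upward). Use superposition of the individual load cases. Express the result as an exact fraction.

R_A = 36 kN, R_B = 73 kN

Load 1 — uniform load w=2 kN/m over full span:
  R_A = wL/2 = 2·10/2 = 10 kN
  R_B = wL/2 = 2·10/2 = 10 kN
Load 2 — point force P=-9 kN at a=10/3 m (b=L-a=20/3):
  R_A = Pb/L = (-9)·(20/3)/10 = -6 kN
  R_B = Pa/L = (-9)·(10/3)/10 = -3 kN
Load 3 — point force P=8 kN at a=15/2 m (b=L-a=5/2):
  R_A = Pb/L = 8·(5/2)/10 = 2 kN
  R_B = Pa/L = 8·(15/2)/10 = 6 kN
Load 4 — triangular load w₀=18 kN/m (0→w₀ over full span):
  R_A = w₀L/6 = 18·10/6 = 30 kN
  R_B = w₀L/3 = 18·10/3 = 60 kN
Superposition: R_A = 36 kN, R_B = 73 kN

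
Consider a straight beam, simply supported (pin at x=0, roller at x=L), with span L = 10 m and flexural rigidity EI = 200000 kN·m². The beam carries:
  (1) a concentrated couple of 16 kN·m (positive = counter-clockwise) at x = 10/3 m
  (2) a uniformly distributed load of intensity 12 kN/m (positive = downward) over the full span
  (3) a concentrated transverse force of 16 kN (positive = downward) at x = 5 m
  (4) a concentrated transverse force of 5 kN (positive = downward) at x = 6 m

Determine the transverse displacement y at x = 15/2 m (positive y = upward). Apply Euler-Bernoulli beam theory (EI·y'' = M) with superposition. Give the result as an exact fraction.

Load 1 — applied couple M₀=16 kN·m at a=10/3 m (b=L-a=20/3):
  y_1 = (M₀x³/(6L)-M₀(x-a)²/2+C₁x)/EI  [x>a] with C₁=M₀(3b²-L²)/(6L)=80/9 = (16·(15/2)³/(6·10)-16·((15/2)-(10/3))²/2+(80/9)·(15/2))/200000 = 29/144000 m
Load 2 — uniform load w=12 kN/m over full span:
  y_2 = -wx(L³-2Lx²+x³)/(24EI) = -12·(15/2)·(10³-2·10·(15/2)²+(15/2)³)/(24·200000) = -57/10240 m
Load 3 — point force P=16 kN at a=5 m (b=L-a=5):
  y_3 = -Pa(L-x)(2Lx-a²-x²)/(6LEI)  [x>a] = -16·5·(10-(15/2))·(2·10·(15/2)-5²-(15/2)²)/(6·10·200000) = -11/9600 m
Load 4 — point force P=5 kN at a=6 m (b=L-a=4):
  y_4 = -Pa(L-x)(2Lx-a²-x²)/(6LEI)  [x>a] = -5·6·(10-(15/2))·(2·10·(15/2)-6²-(15/2)²)/(6·10·200000) = -231/640000 m
Superposition: y = Σ y_i = -79163/11520000 m ≈ -0.006872 m

y(15/2) = -79163/11520000 m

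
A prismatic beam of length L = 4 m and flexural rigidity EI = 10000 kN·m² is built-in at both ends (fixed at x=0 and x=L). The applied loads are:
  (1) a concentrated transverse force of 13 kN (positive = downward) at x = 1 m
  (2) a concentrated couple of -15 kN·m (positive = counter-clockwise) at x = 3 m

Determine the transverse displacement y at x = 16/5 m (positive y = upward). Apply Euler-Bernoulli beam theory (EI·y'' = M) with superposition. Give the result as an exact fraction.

y(16/5) = 49/750000 m

Load 1 — point force P=13 kN at a=1 m (b=L-a=3):
  y_1 = -Pa²(L-x)²(3bL-(3b+a)(L-x))/(6L³EI)  [x>a] = -13·1²·(4-(16/5))²·(3·3·4-(3·3+1)·(4-(16/5)))/(6·4³·10000) = -91/1500000 m
Load 2 — applied couple M₀=-15 kN·m at a=3 m (b=L-a=1):
  y_2 = (R_Ax³/6 - M_Ax²/2 - M₀(x-a)²/2)/EI  [x>a] with R_A=-135/32, M_A=-75/16 = ((-135/32)·(16/5)³/6 - (-75/16)·(16/5)²/2 - (-15)·((16/5)-3)²/2)/10000 = 63/500000 m
Superposition: y = Σ y_i = 49/750000 m ≈ 0.000065 m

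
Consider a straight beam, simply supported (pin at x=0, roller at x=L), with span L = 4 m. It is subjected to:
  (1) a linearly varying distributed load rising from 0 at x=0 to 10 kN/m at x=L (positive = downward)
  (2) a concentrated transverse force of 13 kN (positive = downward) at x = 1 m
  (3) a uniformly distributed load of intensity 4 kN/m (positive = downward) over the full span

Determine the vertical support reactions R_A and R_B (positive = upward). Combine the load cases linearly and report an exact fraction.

Load 1 — triangular load w₀=10 kN/m (0→w₀ over full span):
  R_A = w₀L/6 = 10·4/6 = 20/3 kN
  R_B = w₀L/3 = 10·4/3 = 40/3 kN
Load 2 — point force P=13 kN at a=1 m (b=L-a=3):
  R_A = Pb/L = 13·3/4 = 39/4 kN
  R_B = Pa/L = 13·1/4 = 13/4 kN
Load 3 — uniform load w=4 kN/m over full span:
  R_A = wL/2 = 4·4/2 = 8 kN
  R_B = wL/2 = 4·4/2 = 8 kN
Superposition: R_A = 293/12 kN, R_B = 295/12 kN

R_A = 293/12 kN, R_B = 295/12 kN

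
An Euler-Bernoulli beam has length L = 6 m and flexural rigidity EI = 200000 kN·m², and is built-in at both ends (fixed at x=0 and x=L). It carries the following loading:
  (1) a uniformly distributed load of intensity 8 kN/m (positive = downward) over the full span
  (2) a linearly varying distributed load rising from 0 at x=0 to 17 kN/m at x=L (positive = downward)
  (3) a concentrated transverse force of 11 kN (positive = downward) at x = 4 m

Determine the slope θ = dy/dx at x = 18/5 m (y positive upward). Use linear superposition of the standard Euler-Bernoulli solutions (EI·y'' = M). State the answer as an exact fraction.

θ(18/5) = 4271/62500000 rad

Load 1 — uniform load w=8 kN/m over full span:
  θ_1 = -wx(L-x)(L-2x)/(12EI) = -8·(18/5)·(6-(18/5))·(6-2·(18/5))/(12·200000) = 27/781250 rad
Load 2 — triangular load w₀=17 kN/m (0→w₀ over full span):
  θ_2 = -w₀(2x(L-x)(L-2x)(x+2L)+x²(L-x)²)/(120LEI) = -17·(2·(18/5)·(6-(18/5))·(6-2·(18/5))·((18/5)+2·6)+(18/5)²·(6-(18/5))²)/(120·6·200000) = 459/15625000 rad
Load 3 — point force P=11 kN at a=4 m (b=L-a=2):
  θ_3 = -Pb²x(2aL-(3a+b)x)/(2L³EI)  [x≤a] = -11·2²·(18/5)·(2·4·6-(3·4+2)·(18/5))/(2·6³·200000) = 11/2500000 rad
Superposition: θ = Σ θ_i = 4271/62500000 rad ≈ 0.000068 rad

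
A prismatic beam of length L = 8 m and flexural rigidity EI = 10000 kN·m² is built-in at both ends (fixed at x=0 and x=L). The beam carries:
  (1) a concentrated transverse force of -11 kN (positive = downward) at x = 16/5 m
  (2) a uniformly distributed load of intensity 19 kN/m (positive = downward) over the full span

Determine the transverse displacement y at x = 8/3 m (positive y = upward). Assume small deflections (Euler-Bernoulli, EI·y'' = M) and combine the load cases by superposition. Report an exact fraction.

y(8/3) = -261232/18984375 m

Load 1 — point force P=-11 kN at a=16/5 m (b=L-a=24/5):
  y_1 = -Pb²x²(3aL-(3a+b)x)/(6L³EI)  [x≤a] = -(-11)·(24/5)²·(8/3)²·(3·(16/5)·8-(3·(16/5)+(24/5))·(8/3))/(6·8³·10000) = 176/78125 m
Load 2 — uniform load w=19 kN/m over full span:
  y_2 = -wx²(L-x)²/(24EI) = -19·(8/3)²·(8-(8/3))²/(24·10000) = -2432/151875 m
Superposition: y = Σ y_i = -261232/18984375 m ≈ -0.013760 m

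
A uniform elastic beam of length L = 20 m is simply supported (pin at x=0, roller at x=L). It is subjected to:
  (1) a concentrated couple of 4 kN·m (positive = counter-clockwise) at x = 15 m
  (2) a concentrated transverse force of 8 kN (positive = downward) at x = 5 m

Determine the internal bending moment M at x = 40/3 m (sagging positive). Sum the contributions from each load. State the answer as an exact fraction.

Load 1 — applied couple M₀=4 kN·m at a=15 m (b=L-a=5):
  M_1 = M₀x/L  [x≤a] = 4·(40/3)/20 = 8/3 kN·m
Load 2 — point force P=8 kN at a=5 m (b=L-a=15):
  M_2 = Pa(L-x)/L  [x>a] = 8·5·(20-(40/3))/20 = 40/3 kN·m
Superposition: M = Σ M_i = 16 kN·m ≈ 16.000000 kN·m

M(40/3) = 16 kN·m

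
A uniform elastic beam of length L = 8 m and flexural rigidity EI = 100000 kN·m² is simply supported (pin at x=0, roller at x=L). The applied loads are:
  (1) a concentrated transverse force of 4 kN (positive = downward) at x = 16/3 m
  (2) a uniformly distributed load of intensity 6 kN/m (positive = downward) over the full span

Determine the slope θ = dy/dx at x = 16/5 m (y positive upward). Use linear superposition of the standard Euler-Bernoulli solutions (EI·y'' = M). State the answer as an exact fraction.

Load 1 — point force P=4 kN at a=16/3 m (b=L-a=8/3):
  θ_1 = -Pb(L²-b²-3x²)/(6LEI)  [x≤a] = -4·(8/3)·(8²-(8/3)²-3·(16/5)²)/(6·8·100000) = -368/6328125 rad
Load 2 — uniform load w=6 kN/m over full span:
  θ_2 = -w(L³-6Lx²+4x³)/(24EI) = -6·(8³-6·8·(16/5)²+4·(16/5)³)/(24·100000) = -148/390625 rad
Superposition: θ = Σ θ_i = -13828/31640625 rad ≈ -0.000437 rad

θ(16/5) = -13828/31640625 rad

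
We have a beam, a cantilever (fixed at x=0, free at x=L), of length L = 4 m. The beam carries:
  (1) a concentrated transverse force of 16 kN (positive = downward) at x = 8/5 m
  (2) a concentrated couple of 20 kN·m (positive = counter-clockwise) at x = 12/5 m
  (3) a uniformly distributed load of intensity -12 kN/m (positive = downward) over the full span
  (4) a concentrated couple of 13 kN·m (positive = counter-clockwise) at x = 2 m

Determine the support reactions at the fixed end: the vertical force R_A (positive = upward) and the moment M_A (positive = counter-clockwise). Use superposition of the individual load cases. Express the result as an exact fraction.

R_A = -32 kN, M_A = -517/5 kN·m

Load 1 — point force P=16 kN at a=8/5 m (b=L-a=12/5):
  R_A = P = 16 kN
  M_A = Pa = 16·(8/5) = 128/5 kN·m
Load 2 — applied couple M₀=20 kN·m at a=12/5 m (b=L-a=8/5):
  R_A = 0 kN
  M_A = -M₀ = -20 kN·m
Load 3 — uniform load w=-12 kN/m over full span:
  R_A = wL = (-12)·4 = -48 kN
  M_A = wL²/2 = (-12)·4²/2 = -96 kN·m
Load 4 — applied couple M₀=13 kN·m at a=2 m (b=L-a=2):
  R_A = 0 kN
  M_A = -M₀ = -13 kN·m
Superposition: R_A = -32 kN, M_A = -517/5 kN·m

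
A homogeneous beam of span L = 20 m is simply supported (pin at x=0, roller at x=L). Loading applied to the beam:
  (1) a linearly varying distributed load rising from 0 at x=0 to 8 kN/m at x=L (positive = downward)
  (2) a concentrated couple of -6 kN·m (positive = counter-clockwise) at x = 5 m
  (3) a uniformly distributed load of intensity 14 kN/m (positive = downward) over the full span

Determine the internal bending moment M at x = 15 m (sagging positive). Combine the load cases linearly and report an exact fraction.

M(15) = 1403/2 kN·m

Load 1 — triangular load w₀=8 kN/m (0→w₀ over full span):
  M_1 = w₀Lx/6 - w₀x³/(6L) = 8·20·15/6 - 8·15³/(6·20) = 175 kN·m
Load 2 — applied couple M₀=-6 kN·m at a=5 m (b=L-a=15):
  M_2 = M₀x/L - M₀  [x>a] = (-6)·15/20 - (-6) = 3/2 kN·m
Load 3 — uniform load w=14 kN/m over full span:
  M_3 = wx(L-x)/2 = 14·15·(20-15)/2 = 525 kN·m
Superposition: M = Σ M_i = 1403/2 kN·m ≈ 701.500000 kN·m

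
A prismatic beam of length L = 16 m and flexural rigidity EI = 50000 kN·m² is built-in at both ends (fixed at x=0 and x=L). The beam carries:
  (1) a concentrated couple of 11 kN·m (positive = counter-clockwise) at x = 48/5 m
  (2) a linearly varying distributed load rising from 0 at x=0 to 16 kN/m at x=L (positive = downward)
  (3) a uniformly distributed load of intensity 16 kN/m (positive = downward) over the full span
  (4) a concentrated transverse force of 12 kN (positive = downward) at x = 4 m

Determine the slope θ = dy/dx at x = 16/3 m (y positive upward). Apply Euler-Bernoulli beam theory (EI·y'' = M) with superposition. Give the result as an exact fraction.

θ(16/3) = -241352/18984375 rad

Load 1 — applied couple M₀=11 kN·m at a=48/5 m (b=L-a=32/5):
  θ_1 = (R_Ax²/2 - M_Ax)/EI  [x≤a] with R_A=99/100, M_A=88/25 = ((99/100)·(16/3)²/2 - (88/25)·(16/3))/50000 = -22/234375 rad
Load 2 — triangular load w₀=16 kN/m (0→w₀ over full span):
  θ_2 = -w₀(2x(L-x)(L-2x)(x+2L)+x²(L-x)²)/(120LEI) = -16·(2·(16/3)·(16-(16/3))·(16-2·(16/3))·((16/3)+2·16)+(16/3)²·(16-(16/3))²)/(120·16·50000) = -16384/3796875 rad
Load 3 — uniform load w=16 kN/m over full span:
  θ_3 = -wx(L-x)(L-2x)/(12EI) = -16·(16/3)·(16-(16/3))·(16-2·(16/3))/(12·50000) = -2048/253125 rad
Load 4 — point force P=12 kN at a=4 m (b=L-a=12):
  θ_4 = Pa²(L-x)(2bL-(3b+a)(L-x))/(2L³EI)  [x>a] = 12·4²·(16-(16/3))·(2·12·16-(3·12+4)·(16-(16/3)))/(2·16³·50000) = -2/9375 rad
Superposition: θ = Σ θ_i = -241352/18984375 rad ≈ -0.012713 rad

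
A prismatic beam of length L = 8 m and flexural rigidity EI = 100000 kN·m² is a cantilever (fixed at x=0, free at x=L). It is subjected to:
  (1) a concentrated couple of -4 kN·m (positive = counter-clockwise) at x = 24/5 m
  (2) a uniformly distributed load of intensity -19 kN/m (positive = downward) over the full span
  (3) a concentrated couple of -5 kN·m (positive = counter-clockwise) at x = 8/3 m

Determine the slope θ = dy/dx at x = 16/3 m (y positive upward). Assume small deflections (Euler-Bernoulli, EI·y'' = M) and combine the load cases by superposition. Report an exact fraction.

Load 1 — applied couple M₀=-4 kN·m at a=24/5 m (b=L-a=16/5):
  θ_1 = M₀a/EI  [x>a] = (-4)·(24/5)/100000 = -3/15625 rad
Load 2 — uniform load w=-19 kN/m over full span:
  θ_2 = -wx(x²-3Lx+3L²)/(6EI) = -(-19)·(16/3)·((16/3)²-3·8·(16/3)+3·8²)/(6·100000) = 3952/253125 rad
Load 3 — applied couple M₀=-5 kN·m at a=8/3 m (b=L-a=16/3):
  θ_3 = M₀a/EI  [x>a] = (-5)·(8/3)/100000 = -1/7500 rad
Superposition: θ = Σ θ_i = 77393/5062500 rad ≈ 0.015288 rad

θ(16/3) = 77393/5062500 rad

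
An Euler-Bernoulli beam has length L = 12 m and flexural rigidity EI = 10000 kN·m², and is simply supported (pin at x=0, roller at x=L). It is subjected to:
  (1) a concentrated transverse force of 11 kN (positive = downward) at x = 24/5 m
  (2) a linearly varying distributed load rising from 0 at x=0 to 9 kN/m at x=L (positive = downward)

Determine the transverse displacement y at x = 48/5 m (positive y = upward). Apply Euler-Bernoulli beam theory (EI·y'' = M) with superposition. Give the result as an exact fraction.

y(48/5) = -938664/9765625 m

Load 1 — point force P=11 kN at a=24/5 m (b=L-a=36/5):
  y_1 = -Pa(L-x)(2Lx-a²-x²)/(6LEI)  [x>a] = -11·(24/5)·(12-(48/5))·(2·12·(48/5)-(24/5)²-(48/5)²)/(6·12·10000) = -1584/78125 m
Load 2 — triangular load w₀=9 kN/m (0→w₀ over full span):
  y_2 = -w₀x(7L⁴-10L²x²+3x⁴)/(360LEI) = -9·(48/5)·(7·12⁴-10·12²·(48/5)²+3·(48/5)⁴)/(360·12·10000) = -740664/9765625 m
Superposition: y = Σ y_i = -938664/9765625 m ≈ -0.096119 m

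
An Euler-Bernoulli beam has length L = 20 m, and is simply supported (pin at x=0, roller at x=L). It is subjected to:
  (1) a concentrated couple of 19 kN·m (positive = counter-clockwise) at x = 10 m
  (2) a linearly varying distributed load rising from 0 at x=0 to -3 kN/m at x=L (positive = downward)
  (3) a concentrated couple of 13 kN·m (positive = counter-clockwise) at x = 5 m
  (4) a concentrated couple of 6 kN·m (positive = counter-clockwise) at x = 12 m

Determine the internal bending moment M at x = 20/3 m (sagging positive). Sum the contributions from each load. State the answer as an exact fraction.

M(20/3) = -1609/27 kN·m

Load 1 — applied couple M₀=19 kN·m at a=10 m (b=L-a=10):
  M_1 = M₀x/L  [x≤a] = 19·(20/3)/20 = 19/3 kN·m
Load 2 — triangular load w₀=-3 kN/m (0→w₀ over full span):
  M_2 = w₀Lx/6 - w₀x³/(6L) = (-3)·20·(20/3)/6 - (-3)·(20/3)³/(6·20) = -1600/27 kN·m
Load 3 — applied couple M₀=13 kN·m at a=5 m (b=L-a=15):
  M_3 = M₀x/L - M₀  [x>a] = 13·(20/3)/20 - 13 = -26/3 kN·m
Load 4 — applied couple M₀=6 kN·m at a=12 m (b=L-a=8):
  M_4 = M₀x/L  [x≤a] = 6·(20/3)/20 = 2 kN·m
Superposition: M = Σ M_i = -1609/27 kN·m ≈ -59.592593 kN·m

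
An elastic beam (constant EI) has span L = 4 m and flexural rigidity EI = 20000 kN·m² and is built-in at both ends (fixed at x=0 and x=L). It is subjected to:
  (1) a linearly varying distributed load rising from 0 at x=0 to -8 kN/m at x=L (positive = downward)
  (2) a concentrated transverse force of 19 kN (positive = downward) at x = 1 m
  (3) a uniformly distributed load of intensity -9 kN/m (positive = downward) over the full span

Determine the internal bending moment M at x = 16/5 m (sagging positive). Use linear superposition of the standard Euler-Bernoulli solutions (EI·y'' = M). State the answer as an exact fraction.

M(16/5) = -5269/6000 kN·m

Load 1 — triangular load w₀=-8 kN/m (0→w₀ over full span):
  M_1 = 3w₀Lx/20 - w₀L²/30 - w₀x³/(6L) = 3·(-8)·4·(16/5)/20 - (-8)·4²/30 - (-8)·(16/5)³/(6·4) = -64/375 kN·m
Load 2 — point force P=19 kN at a=1 m (b=L-a=3):
  M_2 = Pa²(a+3b)(L-x)/L³ - Pa²b/L²  [x>a] = 19·1²·(1+3·3)·(4-(16/5))/4³ - 19·1²·3/4² = -19/16 kN·m
Load 3 — uniform load w=-9 kN/m over full span:
  M_3 = wLx/2 - wL²/12 - wx²/2 = (-9)·4·(16/5)/2 - (-9)·4²/12 - (-9)·(16/5)²/2 = 12/25 kN·m
Superposition: M = Σ M_i = -5269/6000 kN·m ≈ -0.878167 kN·m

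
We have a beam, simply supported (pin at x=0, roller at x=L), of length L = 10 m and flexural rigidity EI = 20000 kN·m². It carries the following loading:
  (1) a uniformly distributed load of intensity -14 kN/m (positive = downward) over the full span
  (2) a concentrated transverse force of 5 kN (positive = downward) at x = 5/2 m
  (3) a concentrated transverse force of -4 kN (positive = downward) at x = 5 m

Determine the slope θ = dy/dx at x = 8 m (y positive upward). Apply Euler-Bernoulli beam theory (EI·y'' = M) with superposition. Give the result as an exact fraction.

θ(8) = -14911/640000 rad

Load 1 — uniform load w=-14 kN/m over full span:
  θ_1 = -w(L³-6Lx²+4x³)/(24EI) = -(-14)·(10³-6·10·8²+4·8³)/(24·20000) = -231/10000 rad
Load 2 — point force P=5 kN at a=5/2 m (b=L-a=15/2):
  θ_2 = -Pa(2L²-6Lx+3x²+a²)/(6LEI)  [x>a] = -5·(5/2)·(2·10²-6·10·8+3·8²+(5/2)²)/(6·10·20000) = 109/128000 rad
Load 3 — point force P=-4 kN at a=5 m (b=L-a=5):
  θ_3 = -Pa(2L²-6Lx+3x²+a²)/(6LEI)  [x>a] = -(-4)·5·(2·10²-6·10·8+3·8²+5²)/(6·10·20000) = -21/20000 rad
Superposition: θ = Σ θ_i = -14911/640000 rad ≈ -0.023298 rad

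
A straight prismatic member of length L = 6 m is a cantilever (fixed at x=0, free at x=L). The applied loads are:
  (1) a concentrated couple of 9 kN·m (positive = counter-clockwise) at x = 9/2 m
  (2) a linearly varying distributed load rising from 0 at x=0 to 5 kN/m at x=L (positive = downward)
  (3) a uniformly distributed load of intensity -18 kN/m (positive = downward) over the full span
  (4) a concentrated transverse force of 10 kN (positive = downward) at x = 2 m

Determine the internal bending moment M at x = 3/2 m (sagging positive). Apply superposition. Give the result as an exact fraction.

Load 1 — applied couple M₀=9 kN·m at a=9/2 m (b=L-a=3/2):
  M_1 = M₀  [x≤a] = 9 = 9 kN·m
Load 2 — triangular load w₀=5 kN/m (0→w₀ over full span):
  M_2 = w₀Lx/2 - w₀L²/3 - w₀x³/(6L) = 5·6·(3/2)/2 - 5·6²/3 - 5·(3/2)³/(6·6) = -1215/32 kN·m
Load 3 — uniform load w=-18 kN/m over full span:
  M_3 = -w(L-x)²/2 = -(-18)·(6-(3/2))²/2 = 729/4 kN·m
Load 4 — point force P=10 kN at a=2 m (b=L-a=4):
  M_4 = -P(a-x)  [x≤a] = -10·(2-(3/2)) = -5 kN·m
Superposition: M = Σ M_i = 4745/32 kN·m ≈ 148.281250 kN·m

M(3/2) = 4745/32 kN·m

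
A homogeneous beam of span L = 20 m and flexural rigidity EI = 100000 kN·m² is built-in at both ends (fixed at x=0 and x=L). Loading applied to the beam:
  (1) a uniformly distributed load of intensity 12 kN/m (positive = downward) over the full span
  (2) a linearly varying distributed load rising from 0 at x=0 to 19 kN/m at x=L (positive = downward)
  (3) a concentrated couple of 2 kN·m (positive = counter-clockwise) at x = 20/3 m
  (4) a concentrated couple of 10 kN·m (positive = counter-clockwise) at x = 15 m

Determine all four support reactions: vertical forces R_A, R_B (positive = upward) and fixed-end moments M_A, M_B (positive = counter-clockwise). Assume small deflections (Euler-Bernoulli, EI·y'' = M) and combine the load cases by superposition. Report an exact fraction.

R_A = 42647/240 kN, M_A = 15755/24 kN·m, R_B = 60553/240 kN, M_B = -18749/24 kN·m

Load 1 — uniform load w=12 kN/m over full span:
  R_A = wL/2 = 12·20/2 = 120 kN
  M_A = wL²/12 = 12·20²/12 = 400 kN·m
  R_B = wL/2 = 12·20/2 = 120 kN
  M_B = -wL²/12 = -12·20²/12 = -400 kN·m
Load 2 — triangular load w₀=19 kN/m (0→w₀ over full span):
  R_A = 3w₀L/20 = 3·19·20/20 = 57 kN
  M_A = w₀L²/30 = 19·20²/30 = 760/3 kN·m
  R_B = 7w₀L/20 = 7·19·20/20 = 133 kN
  M_B = -w₀L²/20 = -19·20²/20 = -380 kN·m
Load 3 — applied couple M₀=2 kN·m at a=20/3 m (b=L-a=40/3):
  R_A = 6M₀ab/L³ = 6·2·(20/3)·(40/3)/20³ = 2/15 kN
  M_A = M₀b(2a-b)/L² = 2·(40/3)·(2·(20/3)-(40/3))/20² = 0 kN·m
  R_B = -6M₀ab/L³ = -6·2·(20/3)·(40/3)/20³ = -2/15 kN
  M_B = M₀a(2b-a)/L² = 2·(20/3)·(2·(40/3)-(20/3))/20² = 2/3 kN·m
Load 4 — applied couple M₀=10 kN·m at a=15 m (b=L-a=5):
  R_A = 6M₀ab/L³ = 6·10·15·5/20³ = 9/16 kN
  M_A = M₀b(2a-b)/L² = 10·5·(2·15-5)/20² = 25/8 kN·m
  R_B = -6M₀ab/L³ = -6·10·15·5/20³ = -9/16 kN
  M_B = M₀a(2b-a)/L² = 10·15·(2·5-15)/20² = -15/8 kN·m
Superposition: R_A = 42647/240 kN, M_A = 15755/24 kN·m, R_B = 60553/240 kN, M_B = -18749/24 kN·m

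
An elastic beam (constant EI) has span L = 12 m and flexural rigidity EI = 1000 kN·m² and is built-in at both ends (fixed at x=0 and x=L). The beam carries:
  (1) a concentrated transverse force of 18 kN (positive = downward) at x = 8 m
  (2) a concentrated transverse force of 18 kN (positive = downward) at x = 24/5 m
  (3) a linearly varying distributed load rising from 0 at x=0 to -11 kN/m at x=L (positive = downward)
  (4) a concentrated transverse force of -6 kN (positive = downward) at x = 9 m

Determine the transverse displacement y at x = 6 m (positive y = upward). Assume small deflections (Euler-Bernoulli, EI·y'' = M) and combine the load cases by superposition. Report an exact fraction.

Load 1 — point force P=18 kN at a=8 m (b=L-a=4):
  y_1 = -Pb²x²(3aL-(3a+b)x)/(6L³EI)  [x≤a] = -18·4²·6²·(3·8·12-(3·8+4)·6)/(6·12³·1000) = -3/25 m
Load 2 — point force P=18 kN at a=24/5 m (b=L-a=36/5):
  y_2 = -Pa²(L-x)²(3bL-(3b+a)(L-x))/(6L³EI)  [x>a] = -18·(24/5)²·(12-6)²·(3·(36/5)·12-(3·(36/5)+(24/5))·(12-6))/(6·12³·1000) = -2268/15625 m
Load 3 — triangular load w₀=-11 kN/m (0→w₀ over full span):
  y_3 = -w₀x²(L-x)²(x+2L)/(120LEI) = -(-11)·6²·(12-6)²·(6+2·12)/(120·12·1000) = 297/1000 m
Load 4 — point force P=-6 kN at a=9 m (b=L-a=3):
  y_4 = -Pb²x²(3aL-(3a+b)x)/(6L³EI)  [x≤a] = -(-6)·3²·6²·(3·9·12-(3·9+3)·6)/(6·12³·1000) = 27/1000 m
Superposition: y = Σ y_i = 1839/31250 m ≈ 0.058848 m

y(6) = 1839/31250 m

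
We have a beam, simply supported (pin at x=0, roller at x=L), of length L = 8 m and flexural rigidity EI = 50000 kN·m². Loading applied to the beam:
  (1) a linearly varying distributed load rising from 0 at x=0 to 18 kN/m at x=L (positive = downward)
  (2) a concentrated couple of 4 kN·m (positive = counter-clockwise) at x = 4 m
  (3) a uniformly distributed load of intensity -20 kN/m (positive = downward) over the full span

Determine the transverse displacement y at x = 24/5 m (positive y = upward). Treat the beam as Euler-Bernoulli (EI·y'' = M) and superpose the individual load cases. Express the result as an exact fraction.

y(24/5) = 538844/48828125 m

Load 1 — triangular load w₀=18 kN/m (0→w₀ over full span):
  y_1 = -w₀x(7L⁴-10L²x²+3x⁴)/(360LEI) = -18·(24/5)·(7·8⁴-10·8²·(24/5)²+3·(24/5)⁴)/(360·8·50000) = -454656/48828125 m
Load 2 — applied couple M₀=4 kN·m at a=4 m (b=L-a=4):
  y_2 = (M₀x³/(6L)-M₀(x-a)²/2+C₁x)/EI  [x>a] with C₁=M₀(3b²-L²)/(6L)=-4/3 = (4·(24/5)³/(6·8)-4·((24/5)-4)²/2+(-4/3)·(24/5))/50000 = 12/390625 m
Load 3 — uniform load w=-20 kN/m over full span:
  y_3 = -wx(L³-2Lx²+x³)/(24EI) = -(-20)·(24/5)·(8³-2·8·(24/5)²+(24/5)³)/(24·50000) = 7936/390625 m
Superposition: y = Σ y_i = 538844/48828125 m ≈ 0.011036 m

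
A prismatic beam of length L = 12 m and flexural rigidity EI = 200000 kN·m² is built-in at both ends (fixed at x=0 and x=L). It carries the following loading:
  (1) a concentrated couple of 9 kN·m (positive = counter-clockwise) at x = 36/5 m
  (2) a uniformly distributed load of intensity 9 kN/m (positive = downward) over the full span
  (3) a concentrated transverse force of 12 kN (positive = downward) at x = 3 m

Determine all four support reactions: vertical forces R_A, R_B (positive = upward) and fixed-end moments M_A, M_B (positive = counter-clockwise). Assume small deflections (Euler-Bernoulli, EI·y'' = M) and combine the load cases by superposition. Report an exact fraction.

Load 1 — applied couple M₀=9 kN·m at a=36/5 m (b=L-a=24/5):
  R_A = 6M₀ab/L³ = 6·9·(36/5)·(24/5)/12³ = 27/25 kN
  M_A = M₀b(2a-b)/L² = 9·(24/5)·(2·(36/5)-(24/5))/12² = 72/25 kN·m
  R_B = -6M₀ab/L³ = -6·9·(36/5)·(24/5)/12³ = -27/25 kN
  M_B = M₀a(2b-a)/L² = 9·(36/5)·(2·(24/5)-(36/5))/12² = 27/25 kN·m
Load 2 — uniform load w=9 kN/m over full span:
  R_A = wL/2 = 9·12/2 = 54 kN
  M_A = wL²/12 = 9·12²/12 = 108 kN·m
  R_B = wL/2 = 9·12/2 = 54 kN
  M_B = -wL²/12 = -9·12²/12 = -108 kN·m
Load 3 — point force P=12 kN at a=3 m (b=L-a=9):
  R_A = Pb²(3a+b)/L³ = 12·9²·(3·3+9)/12³ = 81/8 kN
  M_A = Pab²/L² = 12·3·9²/12² = 81/4 kN·m
  R_B = Pa²(a+3b)/L³ = 12·3²·(3+3·9)/12³ = 15/8 kN
  M_B = -Pa²b/L² = -12·3²·9/12² = -27/4 kN·m
Superposition: R_A = 13041/200 kN, M_A = 13113/100 kN·m, R_B = 10959/200 kN, M_B = -11367/100 kN·m

R_A = 13041/200 kN, M_A = 13113/100 kN·m, R_B = 10959/200 kN, M_B = -11367/100 kN·m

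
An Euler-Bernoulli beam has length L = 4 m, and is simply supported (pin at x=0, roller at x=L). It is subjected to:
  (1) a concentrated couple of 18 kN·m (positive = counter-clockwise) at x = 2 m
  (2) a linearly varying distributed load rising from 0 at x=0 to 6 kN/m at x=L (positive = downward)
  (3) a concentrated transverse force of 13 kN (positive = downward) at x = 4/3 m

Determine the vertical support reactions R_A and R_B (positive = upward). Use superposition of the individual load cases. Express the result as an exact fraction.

R_A = 103/6 kN, R_B = 47/6 kN

Load 1 — applied couple M₀=18 kN·m at a=2 m (b=L-a=2):
  R_A = M₀/L = 18/4 = 9/2 kN
  R_B = -M₀/L = -18/4 = -9/2 kN
Load 2 — triangular load w₀=6 kN/m (0→w₀ over full span):
  R_A = w₀L/6 = 6·4/6 = 4 kN
  R_B = w₀L/3 = 6·4/3 = 8 kN
Load 3 — point force P=13 kN at a=4/3 m (b=L-a=8/3):
  R_A = Pb/L = 13·(8/3)/4 = 26/3 kN
  R_B = Pa/L = 13·(4/3)/4 = 13/3 kN
Superposition: R_A = 103/6 kN, R_B = 47/6 kN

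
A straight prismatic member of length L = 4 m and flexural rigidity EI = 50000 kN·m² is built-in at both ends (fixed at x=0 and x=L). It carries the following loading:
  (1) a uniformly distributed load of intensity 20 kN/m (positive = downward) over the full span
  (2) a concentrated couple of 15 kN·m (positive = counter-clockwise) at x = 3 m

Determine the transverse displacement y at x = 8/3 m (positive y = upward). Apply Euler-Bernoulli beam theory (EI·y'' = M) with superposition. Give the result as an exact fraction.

Load 1 — uniform load w=20 kN/m over full span:
  y_1 = -wx²(L-x)²/(24EI) = -20·(8/3)²·(4-(8/3))²/(24·50000) = -32/151875 m
Load 2 — applied couple M₀=15 kN·m at a=3 m (b=L-a=1):
  y_2 = (R_Ax³/6 - M_Ax²/2)/EI  [x≤a] with R_A=135/32, M_A=75/16 = ((135/32)·(8/3)³/6 - (75/16)·(8/3)²/2)/50000 = -1/15000 m
Superposition: y = Σ y_i = -337/1215000 m ≈ -0.000277 m

y(8/3) = -337/1215000 m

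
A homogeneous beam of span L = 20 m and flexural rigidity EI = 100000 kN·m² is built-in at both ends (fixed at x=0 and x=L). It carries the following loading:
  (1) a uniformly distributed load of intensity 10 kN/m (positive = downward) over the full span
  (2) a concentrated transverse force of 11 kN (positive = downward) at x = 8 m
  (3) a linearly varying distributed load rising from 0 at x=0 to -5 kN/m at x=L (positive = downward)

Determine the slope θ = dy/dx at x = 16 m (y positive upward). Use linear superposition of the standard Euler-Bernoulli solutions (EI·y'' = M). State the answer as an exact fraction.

Load 1 — uniform load w=10 kN/m over full span:
  θ_1 = -wx(L-x)(L-2x)/(12EI) = -10·16·(20-16)·(20-2·16)/(12·100000) = 4/625 rad
Load 2 — point force P=11 kN at a=8 m (b=L-a=12):
  θ_2 = Pa²(L-x)(2bL-(3b+a)(L-x))/(2L³EI)  [x>a] = 11·8²·(20-16)·(2·12·20-(3·12+8)·(20-16))/(2·20³·100000) = 209/390625 rad
Load 3 — triangular load w₀=-5 kN/m (0→w₀ over full span):
  θ_3 = -w₀(2x(L-x)(L-2x)(x+2L)+x²(L-x)²)/(120LEI) = -(-5)·(2·16·(20-16)·(20-2·16)·(16+2·20)+16²·(20-16)²)/(120·20·100000) = -16/9375 rad
Superposition: θ = Σ θ_i = 6127/1171875 rad ≈ 0.005228 rad

θ(16) = 6127/1171875 rad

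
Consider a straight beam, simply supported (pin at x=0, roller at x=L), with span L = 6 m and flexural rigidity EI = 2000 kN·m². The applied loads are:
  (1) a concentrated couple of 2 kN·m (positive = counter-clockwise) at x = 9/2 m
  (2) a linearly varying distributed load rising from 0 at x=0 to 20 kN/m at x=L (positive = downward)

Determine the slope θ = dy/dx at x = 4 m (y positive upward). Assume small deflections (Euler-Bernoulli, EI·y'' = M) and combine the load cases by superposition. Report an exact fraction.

Load 1 — applied couple M₀=2 kN·m at a=9/2 m (b=L-a=3/2):
  θ_1 = (M₀x²/(2L)+C₁)/EI  [x≤a] with C₁=M₀(3b²-L²)/(6L)=-13/8 = (2·4²/(2·6)+(-13/8))/2000 = 1/1920 rad
Load 2 — triangular load w₀=20 kN/m (0→w₀ over full span):
  θ_2 = -w₀(7L⁴-30L²x²+15x⁴)/(360LEI) = -20·(7·6⁴-30·6²·4²+15·4⁴)/(360·6·2000) = 91/4500 rad
Superposition: θ = Σ θ_i = 2987/144000 rad ≈ 0.020743 rad

θ(4) = 2987/144000 rad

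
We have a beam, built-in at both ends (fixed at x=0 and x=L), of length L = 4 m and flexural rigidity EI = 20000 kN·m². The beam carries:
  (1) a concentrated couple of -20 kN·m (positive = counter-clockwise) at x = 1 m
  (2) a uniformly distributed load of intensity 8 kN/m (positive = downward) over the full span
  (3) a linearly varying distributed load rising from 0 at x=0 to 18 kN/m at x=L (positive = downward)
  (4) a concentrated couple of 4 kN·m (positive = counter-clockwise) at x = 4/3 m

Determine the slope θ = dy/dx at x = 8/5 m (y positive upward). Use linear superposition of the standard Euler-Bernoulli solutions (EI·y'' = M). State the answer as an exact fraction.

θ(8/5) = -1679/6250000 rad

Load 1 — applied couple M₀=-20 kN·m at a=1 m (b=L-a=3):
  θ_1 = (R_Ax²/2 - M_Ax - M₀(x-a))/EI  [x>a] with R_A=-45/8, M_A=15/4 = ((-45/8)·(8/5)²/2 - (15/4)·(8/5) - (-20)·((8/5)-1))/20000 = -3/50000 rad
Load 2 — uniform load w=8 kN/m over full span:
  θ_2 = -wx(L-x)(L-2x)/(12EI) = -8·(8/5)·(4-(8/5))·(4-2·(8/5))/(12·20000) = -8/78125 rad
Load 3 — triangular load w₀=18 kN/m (0→w₀ over full span):
  θ_3 = -w₀(2x(L-x)(L-2x)(x+2L)+x²(L-x)²)/(120LEI) = -18·(2·(8/5)·(4-(8/5))·(4-2·(8/5))·((8/5)+2·4)+(8/5)²·(4-(8/5))²)/(120·4·20000) = -54/390625 rad
Load 4 — applied couple M₀=4 kN·m at a=4/3 m (b=L-a=8/3):
  θ_4 = (R_Ax²/2 - M_Ax - M₀(x-a))/EI  [x>a] with R_A=4/3, M_A=0 = ((4/3)·(8/5)²/2 - 0·(8/5) - 4·((8/5)-(4/3)))/20000 = 1/31250 rad
Superposition: θ = Σ θ_i = -1679/6250000 rad ≈ -0.000269 rad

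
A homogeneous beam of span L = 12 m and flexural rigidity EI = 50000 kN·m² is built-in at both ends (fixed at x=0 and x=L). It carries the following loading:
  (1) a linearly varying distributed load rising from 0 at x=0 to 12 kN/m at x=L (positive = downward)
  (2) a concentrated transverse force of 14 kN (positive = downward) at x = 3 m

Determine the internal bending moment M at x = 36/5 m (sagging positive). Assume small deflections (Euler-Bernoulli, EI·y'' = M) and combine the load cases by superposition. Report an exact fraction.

Load 1 — triangular load w₀=12 kN/m (0→w₀ over full span):
  M_1 = 3w₀Lx/20 - w₀L²/30 - w₀x³/(6L) = 3·12·12·(36/5)/20 - 12·12²/30 - 12·(36/5)³/(6·12) = 4464/125 kN·m
Load 2 — point force P=14 kN at a=3 m (b=L-a=9):
  M_2 = Pa²(a+3b)(L-x)/L³ - Pa²b/L²  [x>a] = 14·3²·(3+3·9)·(12-(36/5))/12³ - 14·3²·9/12² = 21/8 kN·m
Superposition: M = Σ M_i = 38337/1000 kN·m ≈ 38.337000 kN·m

M(36/5) = 38337/1000 kN·m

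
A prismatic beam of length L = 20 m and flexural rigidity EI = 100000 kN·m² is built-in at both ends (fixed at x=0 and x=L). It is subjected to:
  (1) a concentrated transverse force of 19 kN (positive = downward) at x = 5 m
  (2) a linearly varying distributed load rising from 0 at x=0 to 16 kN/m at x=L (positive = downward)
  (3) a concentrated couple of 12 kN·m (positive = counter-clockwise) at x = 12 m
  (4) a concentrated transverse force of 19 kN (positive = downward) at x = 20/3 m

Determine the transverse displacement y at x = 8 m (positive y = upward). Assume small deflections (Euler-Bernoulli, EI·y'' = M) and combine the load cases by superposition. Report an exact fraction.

y(8) = -1008443/25000000 m

Load 1 — point force P=19 kN at a=5 m (b=L-a=15):
  y_1 = -Pa²(L-x)²(3bL-(3b+a)(L-x))/(6L³EI)  [x>a] = -19·5²·(20-8)²·(3·15·20-(3·15+5)·(20-8))/(6·20³·100000) = -171/40000 m
Load 2 — triangular load w₀=16 kN/m (0→w₀ over full span):
  y_2 = -w₀x²(L-x)²(x+2L)/(120LEI) = -16·8²·(20-8)²·(8+2·20)/(120·20·100000) = -2304/78125 m
Load 3 — applied couple M₀=12 kN·m at a=12 m (b=L-a=8):
  y_3 = (R_Ax³/6 - M_Ax²/2)/EI  [x≤a] with R_A=108/125, M_A=96/25 = ((108/125)·8³/6 - (96/25)·8²/2)/100000 = -192/390625 m
Load 4 — point force P=19 kN at a=20/3 m (b=L-a=40/3):
  y_4 = -Pa²(L-x)²(3bL-(3b+a)(L-x))/(6L³EI)  [x>a] = -19·(20/3)²·(20-8)²·(3·(40/3)·20-(3·(40/3)+(20/3))·(20-8))/(6·20³·100000) = -19/3125 m
Superposition: y = Σ y_i = -1008443/25000000 m ≈ -0.040338 m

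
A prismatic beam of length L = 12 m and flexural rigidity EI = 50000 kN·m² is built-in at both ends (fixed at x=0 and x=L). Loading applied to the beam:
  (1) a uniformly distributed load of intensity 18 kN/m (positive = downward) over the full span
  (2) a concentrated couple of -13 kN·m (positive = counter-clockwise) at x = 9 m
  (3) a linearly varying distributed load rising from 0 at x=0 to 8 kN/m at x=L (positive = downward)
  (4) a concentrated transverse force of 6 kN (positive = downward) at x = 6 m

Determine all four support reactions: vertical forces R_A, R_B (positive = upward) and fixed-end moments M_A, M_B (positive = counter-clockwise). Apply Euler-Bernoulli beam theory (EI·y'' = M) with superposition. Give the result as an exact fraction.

Load 1 — uniform load w=18 kN/m over full span:
  R_A = wL/2 = 18·12/2 = 108 kN
  M_A = wL²/12 = 18·12²/12 = 216 kN·m
  R_B = wL/2 = 18·12/2 = 108 kN
  M_B = -wL²/12 = -18·12²/12 = -216 kN·m
Load 2 — applied couple M₀=-13 kN·m at a=9 m (b=L-a=3):
  R_A = 6M₀ab/L³ = 6·(-13)·9·3/12³ = -39/32 kN
  M_A = M₀b(2a-b)/L² = (-13)·3·(2·9-3)/12² = -65/16 kN·m
  R_B = -6M₀ab/L³ = -6·(-13)·9·3/12³ = 39/32 kN
  M_B = M₀a(2b-a)/L² = (-13)·9·(2·3-9)/12² = 39/16 kN·m
Load 3 — triangular load w₀=8 kN/m (0→w₀ over full span):
  R_A = 3w₀L/20 = 3·8·12/20 = 72/5 kN
  M_A = w₀L²/30 = 8·12²/30 = 192/5 kN·m
  R_B = 7w₀L/20 = 7·8·12/20 = 168/5 kN
  M_B = -w₀L²/20 = -8·12²/20 = -288/5 kN·m
Load 4 — point force P=6 kN at a=6 m (b=L-a=6):
  R_A = Pb²(3a+b)/L³ = 6·6²·(3·6+6)/12³ = 3 kN
  M_A = Pab²/L² = 6·6·6²/12² = 9 kN·m
  R_B = Pa²(a+3b)/L³ = 6·6²·(6+3·6)/12³ = 3 kN
  M_B = -Pa²b/L² = -6·6²·6/12² = -9 kN·m
Superposition: R_A = 19869/160 kN, M_A = 20747/80 kN·m, R_B = 23331/160 kN, M_B = -22413/80 kN·m

R_A = 19869/160 kN, M_A = 20747/80 kN·m, R_B = 23331/160 kN, M_B = -22413/80 kN·m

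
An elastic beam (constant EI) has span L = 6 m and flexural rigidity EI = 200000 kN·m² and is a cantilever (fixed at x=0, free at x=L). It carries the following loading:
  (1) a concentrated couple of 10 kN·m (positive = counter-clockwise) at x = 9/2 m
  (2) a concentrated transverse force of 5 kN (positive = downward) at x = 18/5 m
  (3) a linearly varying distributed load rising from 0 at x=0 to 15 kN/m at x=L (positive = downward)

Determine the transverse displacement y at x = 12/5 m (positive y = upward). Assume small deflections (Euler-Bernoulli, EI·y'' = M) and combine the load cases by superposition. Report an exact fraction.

Load 1 — applied couple M₀=10 kN·m at a=9/2 m (b=L-a=3/2):
  y_1 = M₀x²/(2EI)  [x≤a] = 10·(12/5)²/(2·200000) = 9/62500 m
Load 2 — point force P=5 kN at a=18/5 m (b=L-a=12/5):
  y_2 = -Px²(3a-x)/(6EI)  [x≤a] = -5·(12/5)²·(3·(18/5)-(12/5))/(6·200000) = -63/312500 m
Load 3 — triangular load w₀=15 kN/m (0→w₀ over full span):
  y_3 = (w₀Lx³/12-w₀L²x²/6-w₀x⁵/(120L))/EI = (15·6·(12/5)³/12-15·6²·(12/5)²/6-15·(12/5)⁵/(120·6))/200000 = -20331/9765625 m
Superposition: y = Σ y_i = -41787/19531250 m ≈ -0.002139 m

y(12/5) = -41787/19531250 m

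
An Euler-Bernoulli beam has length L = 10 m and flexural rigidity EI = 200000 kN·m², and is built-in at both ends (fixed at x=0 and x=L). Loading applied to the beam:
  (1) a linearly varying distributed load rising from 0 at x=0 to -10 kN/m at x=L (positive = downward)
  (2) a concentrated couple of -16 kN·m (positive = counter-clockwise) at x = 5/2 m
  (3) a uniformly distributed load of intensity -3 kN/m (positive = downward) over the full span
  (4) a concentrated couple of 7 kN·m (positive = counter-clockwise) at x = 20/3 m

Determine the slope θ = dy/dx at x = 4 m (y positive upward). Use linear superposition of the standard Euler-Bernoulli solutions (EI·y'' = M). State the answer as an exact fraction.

Load 1 — triangular load w₀=-10 kN/m (0→w₀ over full span):
  θ_1 = -w₀(2x(L-x)(L-2x)(x+2L)+x²(L-x)²)/(120LEI) = -(-10)·(2·4·(10-4)·(10-2·4)·(4+2·10)+4²·(10-4)²)/(120·10·200000) = 3/25000 rad
Load 2 — applied couple M₀=-16 kN·m at a=5/2 m (b=L-a=15/2):
  θ_2 = (R_Ax²/2 - M_Ax - M₀(x-a))/EI  [x>a] with R_A=-9/5, M_A=3 = ((-9/5)·4²/2 - 3·4 - (-16)·(4-(5/2)))/200000 = -3/250000 rad
Load 3 — uniform load w=-3 kN/m over full span:
  θ_3 = -wx(L-x)(L-2x)/(12EI) = -(-3)·4·(10-4)·(10-2·4)/(12·200000) = 3/50000 rad
Load 4 — applied couple M₀=7 kN·m at a=20/3 m (b=L-a=10/3):
  θ_4 = (R_Ax²/2 - M_Ax)/EI  [x≤a] with R_A=14/15, M_A=7/3 = ((14/15)·4²/2 - (7/3)·4)/200000 = -7/750000 rad
Superposition: θ = Σ θ_i = 119/750000 rad ≈ 0.000159 rad

θ(4) = 119/750000 rad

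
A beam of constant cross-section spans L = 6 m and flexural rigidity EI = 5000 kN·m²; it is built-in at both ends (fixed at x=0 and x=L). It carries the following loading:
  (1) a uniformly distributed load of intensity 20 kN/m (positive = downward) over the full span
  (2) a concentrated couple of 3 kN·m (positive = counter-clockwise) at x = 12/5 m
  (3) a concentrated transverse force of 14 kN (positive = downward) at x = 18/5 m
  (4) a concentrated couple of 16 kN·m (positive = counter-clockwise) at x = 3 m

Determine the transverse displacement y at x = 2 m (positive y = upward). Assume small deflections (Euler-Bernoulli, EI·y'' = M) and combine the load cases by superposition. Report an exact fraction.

y(2) = -12247/937500 m

Load 1 — uniform load w=20 kN/m over full span:
  y_1 = -wx²(L-x)²/(24EI) = -20·2²·(6-2)²/(24·5000) = -4/375 m
Load 2 — applied couple M₀=3 kN·m at a=12/5 m (b=L-a=18/5):
  y_2 = (R_Ax³/6 - M_Ax²/2)/EI  [x≤a] with R_A=18/25, M_A=9/25 = ((18/25)·2³/6 - (9/25)·2²/2)/5000 = 3/62500 m
Load 3 — point force P=14 kN at a=18/5 m (b=L-a=12/5):
  y_3 = -Pb²x²(3aL-(3a+b)x)/(6L³EI)  [x≤a] = -14·(12/5)²·2²·(3·(18/5)·6-(3·(18/5)+(12/5))·2)/(6·6³·5000) = -448/234375 m
Load 4 — applied couple M₀=16 kN·m at a=3 m (b=L-a=3):
  y_4 = (R_Ax³/6 - M_Ax²/2)/EI  [x≤a] with R_A=4, M_A=4 = (4·2³/6 - 4·2²/2)/5000 = -1/1875 m
Superposition: y = Σ y_i = -12247/937500 m ≈ -0.013063 m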